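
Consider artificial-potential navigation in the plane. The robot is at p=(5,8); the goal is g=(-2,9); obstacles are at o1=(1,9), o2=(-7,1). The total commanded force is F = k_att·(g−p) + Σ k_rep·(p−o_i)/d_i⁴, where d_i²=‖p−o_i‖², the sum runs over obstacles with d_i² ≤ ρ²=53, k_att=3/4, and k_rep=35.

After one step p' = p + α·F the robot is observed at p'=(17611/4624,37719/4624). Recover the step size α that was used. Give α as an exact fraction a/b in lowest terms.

α = 1/4

F_att = 3/4·(g−p) = 3/4·(-7,1) = (-5.2500,0.7500)
o1: d²=17 ≤ ρ²=53; F_rep = 35·(4,-1)/17² = (0.4844,-0.1211)
o2: d²=193 > ρ²=53 → inactive
F = F_att + ΣF_rep = (-4.7656,0.6289)
Δp = p'−p = (-1.1914,0.1572); α = Δx/Fx = (-5509/4624) / (-5509/1156) = 1/4
check: Δy/Fy = (727/4624) / (727/1156) = 1/4 ✓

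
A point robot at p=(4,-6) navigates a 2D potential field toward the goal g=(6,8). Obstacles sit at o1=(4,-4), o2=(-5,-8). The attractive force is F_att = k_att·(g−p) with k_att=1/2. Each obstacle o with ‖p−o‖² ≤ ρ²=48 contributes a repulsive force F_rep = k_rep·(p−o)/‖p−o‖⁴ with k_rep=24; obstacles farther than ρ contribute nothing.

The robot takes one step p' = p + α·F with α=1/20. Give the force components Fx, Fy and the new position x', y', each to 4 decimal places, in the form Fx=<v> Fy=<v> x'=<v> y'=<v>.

F_att = 1/2·(g−p) = 1/2·(2,14) = (1.0000,7.0000)
o1: d²=4 ≤ ρ²=48; F_rep = 24·(0,-2)/4² = (0.0000,-3.0000)
o2: d²=85 > ρ²=48 → inactive
F = F_att + ΣF_rep = (1.0000,4.0000)
p' = p + 1/20·F = (4.0500,-5.8000)

Fx=1.0000 Fy=4.0000 x'=4.0500 y'=-5.8000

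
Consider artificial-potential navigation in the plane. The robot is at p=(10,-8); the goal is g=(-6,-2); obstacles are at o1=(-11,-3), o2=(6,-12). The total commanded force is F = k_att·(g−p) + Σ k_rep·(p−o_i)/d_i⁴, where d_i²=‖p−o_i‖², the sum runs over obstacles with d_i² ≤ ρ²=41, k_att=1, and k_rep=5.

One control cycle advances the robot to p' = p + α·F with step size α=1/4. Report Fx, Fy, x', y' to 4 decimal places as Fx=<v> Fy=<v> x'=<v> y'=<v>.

F_att = 1·(g−p) = 1·(-16,6) = (-16.0000,6.0000)
o1: d²=466 > ρ²=41 → inactive
o2: d²=32 ≤ ρ²=41; F_rep = 5·(4,4)/32² = (0.0195,0.0195)
F = F_att + ΣF_rep = (-15.9805,6.0195)
p' = p + 1/4·F = (6.0049,-6.4951)

Fx=-15.9805 Fy=6.0195 x'=6.0049 y'=-6.4951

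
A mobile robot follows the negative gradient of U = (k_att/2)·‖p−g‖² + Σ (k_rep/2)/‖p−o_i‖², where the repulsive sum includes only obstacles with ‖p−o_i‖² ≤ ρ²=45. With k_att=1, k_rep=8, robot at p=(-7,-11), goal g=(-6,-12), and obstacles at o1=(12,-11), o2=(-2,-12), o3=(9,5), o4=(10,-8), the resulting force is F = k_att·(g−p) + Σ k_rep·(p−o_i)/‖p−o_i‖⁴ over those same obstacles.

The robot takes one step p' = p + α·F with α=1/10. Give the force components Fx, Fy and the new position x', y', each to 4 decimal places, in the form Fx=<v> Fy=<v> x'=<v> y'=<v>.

Fx=0.9408 Fy=-0.9882 x'=-6.9059 y'=-11.0988

F_att = 1·(g−p) = 1·(1,-1) = (1.0000,-1.0000)
o1: d²=361 > ρ²=45 → inactive
o2: d²=26 ≤ ρ²=45; F_rep = 8·(-5,1)/26² = (-0.0592,0.0118)
o3: d²=512 > ρ²=45 → inactive
o4: d²=298 > ρ²=45 → inactive
F = F_att + ΣF_rep = (0.9408,-0.9882)
p' = p + 1/10·F = (-6.9059,-11.0988)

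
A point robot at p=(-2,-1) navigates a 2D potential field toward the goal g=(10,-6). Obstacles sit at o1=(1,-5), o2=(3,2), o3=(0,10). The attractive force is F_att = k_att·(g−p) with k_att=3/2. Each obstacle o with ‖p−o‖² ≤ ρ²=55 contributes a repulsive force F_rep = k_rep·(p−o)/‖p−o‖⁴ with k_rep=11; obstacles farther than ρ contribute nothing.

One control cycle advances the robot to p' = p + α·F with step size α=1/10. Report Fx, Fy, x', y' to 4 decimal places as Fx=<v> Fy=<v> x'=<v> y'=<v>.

Fx=17.8996 Fy=-7.4581 x'=-0.2100 y'=-1.7458

F_att = 3/2·(g−p) = 3/2·(12,-5) = (18.0000,-7.5000)
o1: d²=25 ≤ ρ²=55; F_rep = 11·(-3,4)/25² = (-0.0528,0.0704)
o2: d²=34 ≤ ρ²=55; F_rep = 11·(-5,-3)/34² = (-0.0476,-0.0285)
o3: d²=125 > ρ²=55 → inactive
F = F_att + ΣF_rep = (17.8996,-7.4581)
p' = p + 1/10·F = (-0.2100,-1.7458)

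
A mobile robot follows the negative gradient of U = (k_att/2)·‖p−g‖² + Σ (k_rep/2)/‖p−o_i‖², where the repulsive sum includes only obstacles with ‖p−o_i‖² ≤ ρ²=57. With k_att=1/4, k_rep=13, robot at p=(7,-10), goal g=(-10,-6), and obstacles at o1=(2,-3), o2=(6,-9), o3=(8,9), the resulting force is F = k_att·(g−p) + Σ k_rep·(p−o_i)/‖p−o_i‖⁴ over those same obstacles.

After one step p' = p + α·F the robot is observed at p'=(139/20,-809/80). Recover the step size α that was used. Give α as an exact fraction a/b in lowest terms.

α = 1/20

F_att = 1/4·(g−p) = 1/4·(-17,4) = (-4.2500,1.0000)
o1: d²=74 > ρ²=57 → inactive
o2: d²=2 ≤ ρ²=57; F_rep = 13·(1,-1)/2² = (3.2500,-3.2500)
o3: d²=362 > ρ²=57 → inactive
F = F_att + ΣF_rep = (-1.0000,-2.2500)
Δp = p'−p = (-0.0500,-0.1125); α = Δx/Fx = (-1/20) / (-1) = 1/20
check: Δy/Fy = (-9/80) / (-9/4) = 1/20 ✓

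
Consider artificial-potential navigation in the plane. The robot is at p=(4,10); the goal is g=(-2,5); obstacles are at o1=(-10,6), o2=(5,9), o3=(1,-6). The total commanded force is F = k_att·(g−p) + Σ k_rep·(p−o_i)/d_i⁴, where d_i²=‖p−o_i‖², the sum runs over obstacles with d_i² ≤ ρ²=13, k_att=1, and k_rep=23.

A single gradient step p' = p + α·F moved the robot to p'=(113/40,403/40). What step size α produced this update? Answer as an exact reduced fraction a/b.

F_att = 1·(g−p) = 1·(-6,-5) = (-6.0000,-5.0000)
o1: d²=212 > ρ²=13 → inactive
o2: d²=2 ≤ ρ²=13; F_rep = 23·(-1,1)/2² = (-5.7500,5.7500)
o3: d²=265 > ρ²=13 → inactive
F = F_att + ΣF_rep = (-11.7500,0.7500)
Δp = p'−p = (-1.1750,0.0750); α = Δx/Fx = (-47/40) / (-47/4) = 1/10
check: Δy/Fy = (3/40) / (3/4) = 1/10 ✓

α = 1/10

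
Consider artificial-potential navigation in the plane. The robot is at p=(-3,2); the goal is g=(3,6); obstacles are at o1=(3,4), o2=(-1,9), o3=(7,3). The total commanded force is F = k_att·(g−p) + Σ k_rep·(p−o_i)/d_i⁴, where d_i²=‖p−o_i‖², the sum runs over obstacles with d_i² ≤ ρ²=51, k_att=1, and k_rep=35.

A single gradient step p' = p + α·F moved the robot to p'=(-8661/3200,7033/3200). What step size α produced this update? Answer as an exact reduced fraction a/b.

F_att = 1·(g−p) = 1·(6,4) = (6.0000,4.0000)
o1: d²=40 ≤ ρ²=51; F_rep = 35·(-6,-2)/40² = (-0.1313,-0.0437)
o2: d²=53 > ρ²=51 → inactive
o3: d²=101 > ρ²=51 → inactive
F = F_att + ΣF_rep = (5.8688,3.9562)
Δp = p'−p = (0.2934,0.1978); α = Δx/Fx = (939/3200) / (939/160) = 1/20
check: Δy/Fy = (633/3200) / (633/160) = 1/20 ✓

α = 1/20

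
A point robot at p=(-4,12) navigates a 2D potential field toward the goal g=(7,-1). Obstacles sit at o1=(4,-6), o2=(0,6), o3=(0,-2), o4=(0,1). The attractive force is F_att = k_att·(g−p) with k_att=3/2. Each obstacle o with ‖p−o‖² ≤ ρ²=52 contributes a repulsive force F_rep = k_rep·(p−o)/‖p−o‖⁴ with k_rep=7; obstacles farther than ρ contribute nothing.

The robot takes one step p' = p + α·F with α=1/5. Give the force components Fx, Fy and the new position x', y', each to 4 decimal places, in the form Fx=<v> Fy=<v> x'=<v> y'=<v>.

Fx=16.4896 Fy=-19.4845 x'=-0.7021 y'=8.1031

F_att = 3/2·(g−p) = 3/2·(11,-13) = (16.5000,-19.5000)
o1: d²=388 > ρ²=52 → inactive
o2: d²=52 ≤ ρ²=52; F_rep = 7·(-4,6)/52² = (-0.0104,0.0155)
o3: d²=212 > ρ²=52 → inactive
o4: d²=137 > ρ²=52 → inactive
F = F_att + ΣF_rep = (16.4896,-19.4845)
p' = p + 1/5·F = (-0.7021,8.1031)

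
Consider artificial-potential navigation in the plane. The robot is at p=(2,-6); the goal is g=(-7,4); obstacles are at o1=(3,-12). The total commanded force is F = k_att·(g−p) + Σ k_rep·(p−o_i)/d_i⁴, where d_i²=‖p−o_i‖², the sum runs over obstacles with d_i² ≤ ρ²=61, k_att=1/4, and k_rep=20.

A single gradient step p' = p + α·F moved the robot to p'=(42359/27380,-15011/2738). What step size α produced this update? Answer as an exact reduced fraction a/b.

F_att = 1/4·(g−p) = 1/4·(-9,10) = (-2.2500,2.5000)
o1: d²=37 ≤ ρ²=61; F_rep = 20·(-1,6)/37² = (-0.0146,0.0877)
F = F_att + ΣF_rep = (-2.2646,2.5877)
Δp = p'−p = (-0.4529,0.5175); α = Δx/Fx = (-12401/27380) / (-12401/5476) = 1/5
check: Δy/Fy = (1417/2738) / (7085/2738) = 1/5 ✓

α = 1/5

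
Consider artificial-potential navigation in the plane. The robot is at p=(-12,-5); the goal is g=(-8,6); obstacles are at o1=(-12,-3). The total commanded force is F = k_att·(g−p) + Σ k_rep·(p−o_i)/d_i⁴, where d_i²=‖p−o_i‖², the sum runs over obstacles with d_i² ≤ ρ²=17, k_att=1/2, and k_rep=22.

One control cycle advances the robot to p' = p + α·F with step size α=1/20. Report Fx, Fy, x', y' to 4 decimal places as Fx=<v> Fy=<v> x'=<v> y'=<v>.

F_att = 1/2·(g−p) = 1/2·(4,11) = (2.0000,5.5000)
o1: d²=4 ≤ ρ²=17; F_rep = 22·(0,-2)/4² = (0.0000,-2.7500)
F = F_att + ΣF_rep = (2.0000,2.7500)
p' = p + 1/20·F = (-11.9000,-4.8625)

Fx=2.0000 Fy=2.7500 x'=-11.9000 y'=-4.8625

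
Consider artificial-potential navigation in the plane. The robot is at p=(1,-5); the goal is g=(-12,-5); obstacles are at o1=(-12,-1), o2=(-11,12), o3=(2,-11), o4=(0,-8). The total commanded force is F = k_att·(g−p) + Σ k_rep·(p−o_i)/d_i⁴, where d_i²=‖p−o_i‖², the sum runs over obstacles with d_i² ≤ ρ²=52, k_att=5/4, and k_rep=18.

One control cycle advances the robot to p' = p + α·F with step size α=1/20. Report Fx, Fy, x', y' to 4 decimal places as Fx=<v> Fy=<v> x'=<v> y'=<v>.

Fx=-16.0831 Fy=0.6189 x'=0.1958 y'=-4.9691

F_att = 5/4·(g−p) = 5/4·(-13,0) = (-16.2500,0.0000)
o1: d²=185 > ρ²=52 → inactive
o2: d²=433 > ρ²=52 → inactive
o3: d²=37 ≤ ρ²=52; F_rep = 18·(-1,6)/37² = (-0.0131,0.0789)
o4: d²=10 ≤ ρ²=52; F_rep = 18·(1,3)/10² = (0.1800,0.5400)
F = F_att + ΣF_rep = (-16.0831,0.6189)
p' = p + 1/20·F = (0.1958,-4.9691)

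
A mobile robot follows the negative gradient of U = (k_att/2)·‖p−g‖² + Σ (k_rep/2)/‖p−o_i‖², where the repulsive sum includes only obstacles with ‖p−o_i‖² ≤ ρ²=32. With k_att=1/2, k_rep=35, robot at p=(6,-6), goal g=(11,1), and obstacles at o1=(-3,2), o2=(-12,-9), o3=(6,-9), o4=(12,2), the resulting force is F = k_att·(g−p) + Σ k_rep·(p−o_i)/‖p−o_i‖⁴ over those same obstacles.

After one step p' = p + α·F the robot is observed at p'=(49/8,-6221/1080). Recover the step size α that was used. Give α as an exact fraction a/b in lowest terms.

F_att = 1/2·(g−p) = 1/2·(5,7) = (2.5000,3.5000)
o1: d²=145 > ρ²=32 → inactive
o2: d²=333 > ρ²=32 → inactive
o3: d²=9 ≤ ρ²=32; F_rep = 35·(0,3)/9² = (0.0000,1.2963)
o4: d²=100 > ρ²=32 → inactive
F = F_att + ΣF_rep = (2.5000,4.7963)
Δp = p'−p = (0.1250,0.2398); α = Δx/Fx = (1/8) / (5/2) = 1/20
check: Δy/Fy = (259/1080) / (259/54) = 1/20 ✓

α = 1/20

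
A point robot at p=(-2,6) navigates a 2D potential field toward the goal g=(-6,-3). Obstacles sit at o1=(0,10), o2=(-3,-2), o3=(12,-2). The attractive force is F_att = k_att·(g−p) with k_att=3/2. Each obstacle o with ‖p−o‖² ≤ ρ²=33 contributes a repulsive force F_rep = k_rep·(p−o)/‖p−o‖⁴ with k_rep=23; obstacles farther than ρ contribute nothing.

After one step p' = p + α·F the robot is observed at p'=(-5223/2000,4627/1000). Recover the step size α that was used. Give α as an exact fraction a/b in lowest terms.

F_att = 3/2·(g−p) = 3/2·(-4,-9) = (-6.0000,-13.5000)
o1: d²=20 ≤ ρ²=33; F_rep = 23·(-2,-4)/20² = (-0.1150,-0.2300)
o2: d²=65 > ρ²=33 → inactive
o3: d²=260 > ρ²=33 → inactive
F = F_att + ΣF_rep = (-6.1150,-13.7300)
Δp = p'−p = (-0.6115,-1.3730); α = Δx/Fx = (-1223/2000) / (-1223/200) = 1/10
check: Δy/Fy = (-1373/1000) / (-1373/100) = 1/10 ✓

α = 1/10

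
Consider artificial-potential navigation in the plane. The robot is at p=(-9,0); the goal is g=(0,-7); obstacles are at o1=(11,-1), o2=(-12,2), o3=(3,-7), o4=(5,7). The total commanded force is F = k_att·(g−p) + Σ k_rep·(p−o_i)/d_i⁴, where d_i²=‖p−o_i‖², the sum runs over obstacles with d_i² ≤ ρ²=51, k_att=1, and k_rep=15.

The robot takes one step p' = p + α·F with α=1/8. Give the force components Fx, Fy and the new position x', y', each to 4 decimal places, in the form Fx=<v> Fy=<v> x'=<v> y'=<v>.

Fx=9.2663 Fy=-7.1775 x'=-7.8417 y'=-0.8972

F_att = 1·(g−p) = 1·(9,-7) = (9.0000,-7.0000)
o1: d²=401 > ρ²=51 → inactive
o2: d²=13 ≤ ρ²=51; F_rep = 15·(3,-2)/13² = (0.2663,-0.1775)
o3: d²=193 > ρ²=51 → inactive
o4: d²=245 > ρ²=51 → inactive
F = F_att + ΣF_rep = (9.2663,-7.1775)
p' = p + 1/8·F = (-7.8417,-0.8972)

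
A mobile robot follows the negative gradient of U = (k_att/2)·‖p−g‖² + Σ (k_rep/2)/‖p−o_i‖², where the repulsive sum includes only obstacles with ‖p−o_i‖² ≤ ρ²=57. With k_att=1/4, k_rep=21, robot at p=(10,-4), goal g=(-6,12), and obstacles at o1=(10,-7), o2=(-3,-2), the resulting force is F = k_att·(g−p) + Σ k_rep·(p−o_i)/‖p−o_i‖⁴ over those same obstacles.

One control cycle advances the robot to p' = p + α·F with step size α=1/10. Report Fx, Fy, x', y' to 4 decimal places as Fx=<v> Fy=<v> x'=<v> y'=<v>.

Fx=-4.0000 Fy=4.7778 x'=9.6000 y'=-3.5222

F_att = 1/4·(g−p) = 1/4·(-16,16) = (-4.0000,4.0000)
o1: d²=9 ≤ ρ²=57; F_rep = 21·(0,3)/9² = (0.0000,0.7778)
o2: d²=173 > ρ²=57 → inactive
F = F_att + ΣF_rep = (-4.0000,4.7778)
p' = p + 1/10·F = (9.6000,-3.5222)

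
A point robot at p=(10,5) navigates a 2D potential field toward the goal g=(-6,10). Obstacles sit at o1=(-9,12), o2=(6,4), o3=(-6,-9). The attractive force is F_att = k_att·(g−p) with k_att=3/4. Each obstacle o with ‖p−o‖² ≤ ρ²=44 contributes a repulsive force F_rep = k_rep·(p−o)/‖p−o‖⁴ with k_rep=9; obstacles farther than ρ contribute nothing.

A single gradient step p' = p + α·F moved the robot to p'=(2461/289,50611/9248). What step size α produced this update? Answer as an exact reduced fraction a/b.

α = 1/8

F_att = 3/4·(g−p) = 3/4·(-16,5) = (-12.0000,3.7500)
o1: d²=410 > ρ²=44 → inactive
o2: d²=17 ≤ ρ²=44; F_rep = 9·(4,1)/17² = (0.1246,0.0311)
o3: d²=452 > ρ²=44 → inactive
F = F_att + ΣF_rep = (-11.8754,3.7811)
Δp = p'−p = (-1.4844,0.4726); α = Δx/Fx = (-429/289) / (-3432/289) = 1/8
check: Δy/Fy = (4371/9248) / (4371/1156) = 1/8 ✓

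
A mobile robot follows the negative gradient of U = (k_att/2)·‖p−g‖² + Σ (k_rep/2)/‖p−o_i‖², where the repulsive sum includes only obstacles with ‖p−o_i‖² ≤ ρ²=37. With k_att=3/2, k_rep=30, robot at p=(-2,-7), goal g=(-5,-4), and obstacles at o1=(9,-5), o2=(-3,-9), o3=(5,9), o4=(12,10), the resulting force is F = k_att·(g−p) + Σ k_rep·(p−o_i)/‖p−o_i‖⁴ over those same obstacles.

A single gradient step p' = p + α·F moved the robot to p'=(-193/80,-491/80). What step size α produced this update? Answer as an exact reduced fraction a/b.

α = 1/8

F_att = 3/2·(g−p) = 3/2·(-3,3) = (-4.5000,4.5000)
o1: d²=125 > ρ²=37 → inactive
o2: d²=5 ≤ ρ²=37; F_rep = 30·(1,2)/5² = (1.2000,2.4000)
o3: d²=305 > ρ²=37 → inactive
o4: d²=485 > ρ²=37 → inactive
F = F_att + ΣF_rep = (-3.3000,6.9000)
Δp = p'−p = (-0.4125,0.8625); α = Δx/Fx = (-33/80) / (-33/10) = 1/8
check: Δy/Fy = (69/80) / (69/10) = 1/8 ✓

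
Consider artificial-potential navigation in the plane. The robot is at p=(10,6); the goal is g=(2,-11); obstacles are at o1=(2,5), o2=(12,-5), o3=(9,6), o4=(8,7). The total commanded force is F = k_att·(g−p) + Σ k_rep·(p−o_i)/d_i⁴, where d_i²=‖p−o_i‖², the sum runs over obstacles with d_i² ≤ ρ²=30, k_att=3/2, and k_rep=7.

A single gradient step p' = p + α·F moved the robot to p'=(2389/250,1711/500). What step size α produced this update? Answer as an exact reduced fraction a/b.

F_att = 3/2·(g−p) = 3/2·(-8,-17) = (-12.0000,-25.5000)
o1: d²=65 > ρ²=30 → inactive
o2: d²=125 > ρ²=30 → inactive
o3: d²=1 ≤ ρ²=30; F_rep = 7·(1,0)/1² = (7.0000,0.0000)
o4: d²=5 ≤ ρ²=30; F_rep = 7·(2,-1)/5² = (0.5600,-0.2800)
F = F_att + ΣF_rep = (-4.4400,-25.7800)
Δp = p'−p = (-0.4440,-2.5780); α = Δx/Fx = (-111/250) / (-111/25) = 1/10
check: Δy/Fy = (-1289/500) / (-1289/50) = 1/10 ✓

α = 1/10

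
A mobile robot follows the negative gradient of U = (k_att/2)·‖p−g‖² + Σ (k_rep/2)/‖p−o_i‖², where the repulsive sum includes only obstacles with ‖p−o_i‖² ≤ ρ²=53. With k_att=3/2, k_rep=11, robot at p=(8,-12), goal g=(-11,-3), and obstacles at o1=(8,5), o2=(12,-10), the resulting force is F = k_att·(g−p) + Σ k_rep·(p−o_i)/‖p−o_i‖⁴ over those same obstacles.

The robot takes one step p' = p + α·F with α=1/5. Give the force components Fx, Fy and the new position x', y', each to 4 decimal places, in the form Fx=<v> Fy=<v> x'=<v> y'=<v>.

Fx=-28.6100 Fy=13.4450 x'=2.2780 y'=-9.3110

F_att = 3/2·(g−p) = 3/2·(-19,9) = (-28.5000,13.5000)
o1: d²=289 > ρ²=53 → inactive
o2: d²=20 ≤ ρ²=53; F_rep = 11·(-4,-2)/20² = (-0.1100,-0.0550)
F = F_att + ΣF_rep = (-28.6100,13.4450)
p' = p + 1/5·F = (2.2780,-9.3110)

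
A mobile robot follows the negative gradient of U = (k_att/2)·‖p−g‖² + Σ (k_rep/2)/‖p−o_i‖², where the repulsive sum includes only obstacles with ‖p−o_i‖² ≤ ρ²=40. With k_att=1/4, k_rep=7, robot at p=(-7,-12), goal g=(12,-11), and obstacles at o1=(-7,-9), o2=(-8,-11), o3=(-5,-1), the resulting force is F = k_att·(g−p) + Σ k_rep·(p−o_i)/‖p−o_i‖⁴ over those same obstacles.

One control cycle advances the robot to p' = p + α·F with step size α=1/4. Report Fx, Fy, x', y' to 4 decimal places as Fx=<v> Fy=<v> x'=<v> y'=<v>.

F_att = 1/4·(g−p) = 1/4·(19,1) = (4.7500,0.2500)
o1: d²=9 ≤ ρ²=40; F_rep = 7·(0,-3)/9² = (0.0000,-0.2593)
o2: d²=2 ≤ ρ²=40; F_rep = 7·(1,-1)/2² = (1.7500,-1.7500)
o3: d²=125 > ρ²=40 → inactive
F = F_att + ΣF_rep = (6.5000,-1.7593)
p' = p + 1/4·F = (-5.3750,-12.4398)

Fx=6.5000 Fy=-1.7593 x'=-5.3750 y'=-12.4398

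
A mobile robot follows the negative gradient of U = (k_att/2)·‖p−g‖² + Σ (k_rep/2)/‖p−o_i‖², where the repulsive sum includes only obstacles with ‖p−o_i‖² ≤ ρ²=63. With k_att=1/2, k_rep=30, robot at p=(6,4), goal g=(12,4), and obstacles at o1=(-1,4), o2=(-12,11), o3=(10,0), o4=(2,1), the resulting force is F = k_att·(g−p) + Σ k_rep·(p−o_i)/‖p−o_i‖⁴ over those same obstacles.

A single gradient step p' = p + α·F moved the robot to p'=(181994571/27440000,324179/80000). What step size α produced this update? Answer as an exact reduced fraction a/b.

α = 1/5

F_att = 1/2·(g−p) = 1/2·(6,0) = (3.0000,0.0000)
o1: d²=49 ≤ ρ²=63; F_rep = 30·(7,0)/49² = (0.0875,0.0000)
o2: d²=373 > ρ²=63 → inactive
o3: d²=32 ≤ ρ²=63; F_rep = 30·(-4,4)/32² = (-0.1172,0.1172)
o4: d²=25 ≤ ρ²=63; F_rep = 30·(4,3)/25² = (0.1920,0.1440)
F = F_att + ΣF_rep = (3.1623,0.2612)
Δp = p'−p = (0.6325,0.0522); α = Δx/Fx = (17354571/27440000) / (17354571/5488000) = 1/5
check: Δy/Fy = (4179/80000) / (4179/16000) = 1/5 ✓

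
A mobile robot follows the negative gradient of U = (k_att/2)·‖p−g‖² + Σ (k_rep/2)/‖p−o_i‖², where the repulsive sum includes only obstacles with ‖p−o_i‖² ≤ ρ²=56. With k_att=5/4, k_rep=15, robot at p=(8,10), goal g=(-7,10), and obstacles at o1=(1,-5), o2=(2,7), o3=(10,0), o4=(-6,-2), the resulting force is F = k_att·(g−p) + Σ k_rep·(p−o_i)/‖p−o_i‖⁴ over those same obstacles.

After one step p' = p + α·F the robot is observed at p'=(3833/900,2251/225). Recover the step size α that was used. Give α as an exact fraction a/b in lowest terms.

α = 1/5

F_att = 5/4·(g−p) = 5/4·(-15,0) = (-18.7500,0.0000)
o1: d²=274 > ρ²=56 → inactive
o2: d²=45 ≤ ρ²=56; F_rep = 15·(6,3)/45² = (0.0444,0.0222)
o3: d²=104 > ρ²=56 → inactive
o4: d²=340 > ρ²=56 → inactive
F = F_att + ΣF_rep = (-18.7056,0.0222)
Δp = p'−p = (-3.7411,0.0044); α = Δx/Fx = (-3367/900) / (-3367/180) = 1/5
check: Δy/Fy = (1/225) / (1/45) = 1/5 ✓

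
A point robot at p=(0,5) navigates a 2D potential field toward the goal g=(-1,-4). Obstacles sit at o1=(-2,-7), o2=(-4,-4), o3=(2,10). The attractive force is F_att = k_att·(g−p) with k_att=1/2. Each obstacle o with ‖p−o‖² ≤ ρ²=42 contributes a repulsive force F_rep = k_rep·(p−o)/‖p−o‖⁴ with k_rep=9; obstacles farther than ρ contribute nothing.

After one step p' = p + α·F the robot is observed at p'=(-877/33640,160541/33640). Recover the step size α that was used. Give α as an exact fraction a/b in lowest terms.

F_att = 1/2·(g−p) = 1/2·(-1,-9) = (-0.5000,-4.5000)
o1: d²=148 > ρ²=42 → inactive
o2: d²=97 > ρ²=42 → inactive
o3: d²=29 ≤ ρ²=42; F_rep = 9·(-2,-5)/29² = (-0.0214,-0.0535)
F = F_att + ΣF_rep = (-0.5214,-4.5535)
Δp = p'−p = (-0.0261,-0.2277); α = Δx/Fx = (-877/33640) / (-877/1682) = 1/20
check: Δy/Fy = (-7659/33640) / (-7659/1682) = 1/20 ✓

α = 1/20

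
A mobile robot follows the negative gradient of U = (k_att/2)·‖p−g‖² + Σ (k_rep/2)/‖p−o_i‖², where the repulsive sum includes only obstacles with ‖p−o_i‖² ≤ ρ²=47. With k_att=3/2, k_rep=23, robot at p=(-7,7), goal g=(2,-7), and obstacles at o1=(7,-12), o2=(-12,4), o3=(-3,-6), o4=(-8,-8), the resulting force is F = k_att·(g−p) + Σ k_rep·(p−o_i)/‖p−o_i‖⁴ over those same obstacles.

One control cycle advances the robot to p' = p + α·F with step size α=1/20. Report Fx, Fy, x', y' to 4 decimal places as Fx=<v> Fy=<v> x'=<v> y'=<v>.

Fx=13.5995 Fy=-20.9403 x'=-6.3200 y'=5.9530

F_att = 3/2·(g−p) = 3/2·(9,-14) = (13.5000,-21.0000)
o1: d²=557 > ρ²=47 → inactive
o2: d²=34 ≤ ρ²=47; F_rep = 23·(5,3)/34² = (0.0995,0.0597)
o3: d²=185 > ρ²=47 → inactive
o4: d²=226 > ρ²=47 → inactive
F = F_att + ΣF_rep = (13.5995,-20.9403)
p' = p + 1/20·F = (-6.3200,5.9530)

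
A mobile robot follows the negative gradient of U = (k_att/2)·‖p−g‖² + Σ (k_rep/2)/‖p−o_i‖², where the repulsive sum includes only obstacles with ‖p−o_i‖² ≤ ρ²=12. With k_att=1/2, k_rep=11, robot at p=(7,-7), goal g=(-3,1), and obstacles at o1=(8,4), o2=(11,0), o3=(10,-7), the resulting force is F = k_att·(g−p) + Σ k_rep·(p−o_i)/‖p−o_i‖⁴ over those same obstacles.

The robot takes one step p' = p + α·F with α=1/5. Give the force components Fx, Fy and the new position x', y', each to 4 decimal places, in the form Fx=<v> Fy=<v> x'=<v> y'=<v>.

F_att = 1/2·(g−p) = 1/2·(-10,8) = (-5.0000,4.0000)
o1: d²=122 > ρ²=12 → inactive
o2: d²=65 > ρ²=12 → inactive
o3: d²=9 ≤ ρ²=12; F_rep = 11·(-3,0)/9² = (-0.4074,0.0000)
F = F_att + ΣF_rep = (-5.4074,4.0000)
p' = p + 1/5·F = (5.9185,-6.2000)

Fx=-5.4074 Fy=4.0000 x'=5.9185 y'=-6.2000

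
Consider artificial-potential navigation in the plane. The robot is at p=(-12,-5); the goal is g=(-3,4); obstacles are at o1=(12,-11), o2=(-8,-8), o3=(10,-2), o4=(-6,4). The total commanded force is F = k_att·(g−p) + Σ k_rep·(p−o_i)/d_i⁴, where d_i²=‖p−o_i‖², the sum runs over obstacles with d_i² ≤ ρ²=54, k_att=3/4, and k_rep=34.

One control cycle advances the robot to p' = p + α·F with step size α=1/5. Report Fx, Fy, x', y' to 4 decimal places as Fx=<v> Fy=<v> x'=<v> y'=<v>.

F_att = 3/4·(g−p) = 3/4·(9,9) = (6.7500,6.7500)
o1: d²=612 > ρ²=54 → inactive
o2: d²=25 ≤ ρ²=54; F_rep = 34·(-4,3)/25² = (-0.2176,0.1632)
o3: d²=493 > ρ²=54 → inactive
o4: d²=117 > ρ²=54 → inactive
F = F_att + ΣF_rep = (6.5324,6.9132)
p' = p + 1/5·F = (-10.6935,-3.6174)

Fx=6.5324 Fy=6.9132 x'=-10.6935 y'=-3.6174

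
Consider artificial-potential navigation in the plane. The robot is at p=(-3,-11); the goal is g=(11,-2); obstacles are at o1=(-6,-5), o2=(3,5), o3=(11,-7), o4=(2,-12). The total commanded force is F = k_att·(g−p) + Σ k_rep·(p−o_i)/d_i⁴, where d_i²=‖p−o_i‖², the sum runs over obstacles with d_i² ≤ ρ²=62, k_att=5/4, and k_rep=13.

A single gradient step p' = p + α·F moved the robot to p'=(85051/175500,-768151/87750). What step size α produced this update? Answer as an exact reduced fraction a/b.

F_att = 5/4·(g−p) = 5/4·(14,9) = (17.5000,11.2500)
o1: d²=45 ≤ ρ²=62; F_rep = 13·(3,-6)/45² = (0.0193,-0.0385)
o2: d²=292 > ρ²=62 → inactive
o3: d²=212 > ρ²=62 → inactive
o4: d²=26 ≤ ρ²=62; F_rep = 13·(-5,1)/26² = (-0.0962,0.0192)
F = F_att + ΣF_rep = (17.4231,11.2307)
Δp = p'−p = (3.4846,2.2461); α = Δx/Fx = (611551/175500) / (611551/35100) = 1/5
check: Δy/Fy = (197099/87750) / (197099/17550) = 1/5 ✓

α = 1/5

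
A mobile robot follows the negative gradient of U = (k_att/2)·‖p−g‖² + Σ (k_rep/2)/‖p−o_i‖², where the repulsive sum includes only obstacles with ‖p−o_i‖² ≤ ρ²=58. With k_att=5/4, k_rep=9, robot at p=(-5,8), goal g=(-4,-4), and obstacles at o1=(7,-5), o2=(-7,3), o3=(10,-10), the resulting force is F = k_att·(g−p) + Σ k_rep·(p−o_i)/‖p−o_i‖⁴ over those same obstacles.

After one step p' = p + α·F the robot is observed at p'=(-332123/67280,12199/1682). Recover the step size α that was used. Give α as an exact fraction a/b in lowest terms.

α = 1/20

F_att = 5/4·(g−p) = 5/4·(1,-12) = (1.2500,-15.0000)
o1: d²=313 > ρ²=58 → inactive
o2: d²=29 ≤ ρ²=58; F_rep = 9·(2,5)/29² = (0.0214,0.0535)
o3: d²=549 > ρ²=58 → inactive
F = F_att + ΣF_rep = (1.2714,-14.9465)
Δp = p'−p = (0.0636,-0.7473); α = Δx/Fx = (4277/67280) / (4277/3364) = 1/20
check: Δy/Fy = (-1257/1682) / (-12570/841) = 1/20 ✓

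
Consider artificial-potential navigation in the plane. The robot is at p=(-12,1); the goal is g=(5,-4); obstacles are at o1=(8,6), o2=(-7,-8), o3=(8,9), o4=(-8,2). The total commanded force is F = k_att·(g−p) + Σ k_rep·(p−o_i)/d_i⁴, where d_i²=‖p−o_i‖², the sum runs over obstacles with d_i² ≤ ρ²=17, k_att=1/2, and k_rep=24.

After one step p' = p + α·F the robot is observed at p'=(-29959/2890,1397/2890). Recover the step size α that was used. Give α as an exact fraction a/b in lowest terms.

F_att = 1/2·(g−p) = 1/2·(17,-5) = (8.5000,-2.5000)
o1: d²=425 > ρ²=17 → inactive
o2: d²=106 > ρ²=17 → inactive
o3: d²=464 > ρ²=17 → inactive
o4: d²=17 ≤ ρ²=17; F_rep = 24·(-4,-1)/17² = (-0.3322,-0.0830)
F = F_att + ΣF_rep = (8.1678,-2.5830)
Δp = p'−p = (1.6336,-0.5166); α = Δx/Fx = (4721/2890) / (4721/578) = 1/5
check: Δy/Fy = (-1493/2890) / (-1493/578) = 1/5 ✓

α = 1/5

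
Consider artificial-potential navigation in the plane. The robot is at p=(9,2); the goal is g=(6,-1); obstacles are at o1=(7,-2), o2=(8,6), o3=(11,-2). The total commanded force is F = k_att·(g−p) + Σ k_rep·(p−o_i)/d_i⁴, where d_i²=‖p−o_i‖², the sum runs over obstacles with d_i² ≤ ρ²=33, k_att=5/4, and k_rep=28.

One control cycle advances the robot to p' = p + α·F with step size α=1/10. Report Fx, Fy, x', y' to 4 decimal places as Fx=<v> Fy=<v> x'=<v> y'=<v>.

Fx=-3.6531 Fy=-3.5775 x'=8.6347 y'=1.6422

F_att = 5/4·(g−p) = 5/4·(-3,-3) = (-3.7500,-3.7500)
o1: d²=20 ≤ ρ²=33; F_rep = 28·(2,4)/20² = (0.1400,0.2800)
o2: d²=17 ≤ ρ²=33; F_rep = 28·(1,-4)/17² = (0.0969,-0.3875)
o3: d²=20 ≤ ρ²=33; F_rep = 28·(-2,4)/20² = (-0.1400,0.2800)
F = F_att + ΣF_rep = (-3.6531,-3.5775)
p' = p + 1/10·F = (8.6347,1.6422)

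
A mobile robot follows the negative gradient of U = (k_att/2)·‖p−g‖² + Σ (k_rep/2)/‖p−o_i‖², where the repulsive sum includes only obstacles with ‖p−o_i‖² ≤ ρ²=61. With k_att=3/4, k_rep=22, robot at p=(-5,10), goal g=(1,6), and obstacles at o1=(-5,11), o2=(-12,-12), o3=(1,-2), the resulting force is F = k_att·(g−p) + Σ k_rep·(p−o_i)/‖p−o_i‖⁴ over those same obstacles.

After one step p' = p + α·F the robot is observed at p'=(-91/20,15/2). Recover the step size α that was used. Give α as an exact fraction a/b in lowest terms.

α = 1/10

F_att = 3/4·(g−p) = 3/4·(6,-4) = (4.5000,-3.0000)
o1: d²=1 ≤ ρ²=61; F_rep = 22·(0,-1)/1² = (0.0000,-22.0000)
o2: d²=533 > ρ²=61 → inactive
o3: d²=180 > ρ²=61 → inactive
F = F_att + ΣF_rep = (4.5000,-25.0000)
Δp = p'−p = (0.4500,-2.5000); α = Δx/Fx = (9/20) / (9/2) = 1/10
check: Δy/Fy = (-5/2) / (-25) = 1/10 ✓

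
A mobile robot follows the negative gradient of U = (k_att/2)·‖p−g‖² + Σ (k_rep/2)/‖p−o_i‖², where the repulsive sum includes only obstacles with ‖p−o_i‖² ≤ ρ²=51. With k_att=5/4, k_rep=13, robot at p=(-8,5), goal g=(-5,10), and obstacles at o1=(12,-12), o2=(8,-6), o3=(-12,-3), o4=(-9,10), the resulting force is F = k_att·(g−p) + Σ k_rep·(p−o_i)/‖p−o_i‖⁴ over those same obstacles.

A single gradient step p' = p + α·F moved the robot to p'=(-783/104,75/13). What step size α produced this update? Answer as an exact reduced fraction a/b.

F_att = 5/4·(g−p) = 5/4·(3,5) = (3.7500,6.2500)
o1: d²=689 > ρ²=51 → inactive
o2: d²=377 > ρ²=51 → inactive
o3: d²=80 > ρ²=51 → inactive
o4: d²=26 ≤ ρ²=51; F_rep = 13·(1,-5)/26² = (0.0192,-0.0962)
F = F_att + ΣF_rep = (3.7692,6.1538)
Δp = p'−p = (0.4712,0.7692); α = Δx/Fx = (49/104) / (49/13) = 1/8
check: Δy/Fy = (10/13) / (80/13) = 1/8 ✓

α = 1/8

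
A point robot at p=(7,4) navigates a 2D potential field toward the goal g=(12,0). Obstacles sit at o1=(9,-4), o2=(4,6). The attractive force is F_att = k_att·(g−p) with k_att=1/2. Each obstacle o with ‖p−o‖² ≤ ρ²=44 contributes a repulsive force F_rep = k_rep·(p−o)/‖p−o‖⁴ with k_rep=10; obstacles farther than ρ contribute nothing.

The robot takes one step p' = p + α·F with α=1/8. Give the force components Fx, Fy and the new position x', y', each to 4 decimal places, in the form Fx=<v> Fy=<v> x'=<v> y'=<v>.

F_att = 1/2·(g−p) = 1/2·(5,-4) = (2.5000,-2.0000)
o1: d²=68 > ρ²=44 → inactive
o2: d²=13 ≤ ρ²=44; F_rep = 10·(3,-2)/13² = (0.1775,-0.1183)
F = F_att + ΣF_rep = (2.6775,-2.1183)
p' = p + 1/8·F = (7.3347,3.7352)

Fx=2.6775 Fy=-2.1183 x'=7.3347 y'=3.7352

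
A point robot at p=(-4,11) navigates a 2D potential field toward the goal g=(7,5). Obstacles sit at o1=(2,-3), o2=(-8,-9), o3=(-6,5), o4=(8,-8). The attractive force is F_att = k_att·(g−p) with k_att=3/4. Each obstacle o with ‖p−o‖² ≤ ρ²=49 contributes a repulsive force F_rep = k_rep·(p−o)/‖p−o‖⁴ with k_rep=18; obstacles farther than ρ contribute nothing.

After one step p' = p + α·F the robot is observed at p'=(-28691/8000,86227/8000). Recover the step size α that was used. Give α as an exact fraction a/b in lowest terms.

α = 1/20

F_att = 3/4·(g−p) = 3/4·(11,-6) = (8.2500,-4.5000)
o1: d²=232 > ρ²=49 → inactive
o2: d²=416 > ρ²=49 → inactive
o3: d²=40 ≤ ρ²=49; F_rep = 18·(2,6)/40² = (0.0225,0.0675)
o4: d²=505 > ρ²=49 → inactive
F = F_att + ΣF_rep = (8.2725,-4.4325)
Δp = p'−p = (0.4136,-0.2216); α = Δx/Fx = (3309/8000) / (3309/400) = 1/20
check: Δy/Fy = (-1773/8000) / (-1773/400) = 1/20 ✓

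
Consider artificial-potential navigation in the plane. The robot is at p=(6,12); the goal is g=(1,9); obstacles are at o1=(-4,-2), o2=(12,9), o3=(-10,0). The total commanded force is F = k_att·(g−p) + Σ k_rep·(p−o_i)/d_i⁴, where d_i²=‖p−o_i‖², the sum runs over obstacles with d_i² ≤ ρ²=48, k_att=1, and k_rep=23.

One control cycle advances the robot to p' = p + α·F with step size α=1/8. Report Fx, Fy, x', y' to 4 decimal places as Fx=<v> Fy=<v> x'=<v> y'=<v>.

Fx=-5.0681 Fy=-2.9659 x'=5.3665 y'=11.6293

F_att = 1·(g−p) = 1·(-5,-3) = (-5.0000,-3.0000)
o1: d²=296 > ρ²=48 → inactive
o2: d²=45 ≤ ρ²=48; F_rep = 23·(-6,3)/45² = (-0.0681,0.0341)
o3: d²=400 > ρ²=48 → inactive
F = F_att + ΣF_rep = (-5.0681,-2.9659)
p' = p + 1/8·F = (5.3665,11.6293)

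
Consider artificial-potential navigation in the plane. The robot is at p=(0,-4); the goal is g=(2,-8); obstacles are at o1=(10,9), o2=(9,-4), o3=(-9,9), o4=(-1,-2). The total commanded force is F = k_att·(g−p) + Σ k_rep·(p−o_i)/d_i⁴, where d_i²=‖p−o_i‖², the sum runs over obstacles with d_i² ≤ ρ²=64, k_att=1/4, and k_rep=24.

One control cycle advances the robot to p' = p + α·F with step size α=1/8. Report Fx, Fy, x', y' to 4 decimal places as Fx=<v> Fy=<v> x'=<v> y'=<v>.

Fx=1.4600 Fy=-2.9200 x'=0.1825 y'=-4.3650

F_att = 1/4·(g−p) = 1/4·(2,-4) = (0.5000,-1.0000)
o1: d²=269 > ρ²=64 → inactive
o2: d²=81 > ρ²=64 → inactive
o3: d²=250 > ρ²=64 → inactive
o4: d²=5 ≤ ρ²=64; F_rep = 24·(1,-2)/5² = (0.9600,-1.9200)
F = F_att + ΣF_rep = (1.4600,-2.9200)
p' = p + 1/8·F = (0.1825,-4.3650)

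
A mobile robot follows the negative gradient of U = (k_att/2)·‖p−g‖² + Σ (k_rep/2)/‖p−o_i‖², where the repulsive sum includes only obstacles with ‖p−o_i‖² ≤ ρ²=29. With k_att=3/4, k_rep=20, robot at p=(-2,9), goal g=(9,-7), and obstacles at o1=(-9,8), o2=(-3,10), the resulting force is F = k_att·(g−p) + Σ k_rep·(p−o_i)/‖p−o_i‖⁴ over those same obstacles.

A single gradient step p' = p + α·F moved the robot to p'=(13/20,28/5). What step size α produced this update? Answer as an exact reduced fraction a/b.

α = 1/5

F_att = 3/4·(g−p) = 3/4·(11,-16) = (8.2500,-12.0000)
o1: d²=50 > ρ²=29 → inactive
o2: d²=2 ≤ ρ²=29; F_rep = 20·(1,-1)/2² = (5.0000,-5.0000)
F = F_att + ΣF_rep = (13.2500,-17.0000)
Δp = p'−p = (2.6500,-3.4000); α = Δx/Fx = (53/20) / (53/4) = 1/5
check: Δy/Fy = (-17/5) / (-17) = 1/5 ✓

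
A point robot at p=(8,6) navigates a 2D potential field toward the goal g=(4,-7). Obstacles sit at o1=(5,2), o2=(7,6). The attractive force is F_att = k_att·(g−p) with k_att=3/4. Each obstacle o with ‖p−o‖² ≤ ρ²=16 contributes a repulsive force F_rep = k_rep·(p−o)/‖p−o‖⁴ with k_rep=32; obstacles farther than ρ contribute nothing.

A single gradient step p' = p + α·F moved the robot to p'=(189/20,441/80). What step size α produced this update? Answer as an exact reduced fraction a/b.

F_att = 3/4·(g−p) = 3/4·(-4,-13) = (-3.0000,-9.7500)
o1: d²=25 > ρ²=16 → inactive
o2: d²=1 ≤ ρ²=16; F_rep = 32·(1,0)/1² = (32.0000,0.0000)
F = F_att + ΣF_rep = (29.0000,-9.7500)
Δp = p'−p = (1.4500,-0.4875); α = Δx/Fx = (29/20) / (29) = 1/20
check: Δy/Fy = (-39/80) / (-39/4) = 1/20 ✓

α = 1/20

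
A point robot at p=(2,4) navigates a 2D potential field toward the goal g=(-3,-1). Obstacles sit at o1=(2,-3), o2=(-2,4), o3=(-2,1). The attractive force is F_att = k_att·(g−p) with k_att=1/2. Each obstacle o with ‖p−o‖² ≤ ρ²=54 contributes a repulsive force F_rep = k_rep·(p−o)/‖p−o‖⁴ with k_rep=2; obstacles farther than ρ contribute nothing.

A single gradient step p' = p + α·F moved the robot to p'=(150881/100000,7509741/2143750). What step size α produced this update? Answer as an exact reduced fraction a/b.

F_att = 1/2·(g−p) = 1/2·(-5,-5) = (-2.5000,-2.5000)
o1: d²=49 ≤ ρ²=54; F_rep = 2·(0,7)/49² = (0.0000,0.0058)
o2: d²=16 ≤ ρ²=54; F_rep = 2·(4,0)/16² = (0.0312,0.0000)
o3: d²=25 ≤ ρ²=54; F_rep = 2·(4,3)/25² = (0.0128,0.0096)
F = F_att + ΣF_rep = (-2.4560,-2.4846)
Δp = p'−p = (-0.4912,-0.4969); α = Δx/Fx = (-49119/100000) / (-49119/20000) = 1/5
check: Δy/Fy = (-1065259/2143750) / (-1065259/428750) = 1/5 ✓

α = 1/5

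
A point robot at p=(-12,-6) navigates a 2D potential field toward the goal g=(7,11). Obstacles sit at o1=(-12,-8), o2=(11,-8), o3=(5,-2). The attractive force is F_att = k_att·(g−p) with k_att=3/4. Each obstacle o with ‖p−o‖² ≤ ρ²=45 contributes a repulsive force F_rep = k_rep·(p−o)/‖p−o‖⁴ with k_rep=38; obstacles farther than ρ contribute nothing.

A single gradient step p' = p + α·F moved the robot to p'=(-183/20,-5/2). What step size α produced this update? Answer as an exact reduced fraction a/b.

α = 1/5

F_att = 3/4·(g−p) = 3/4·(19,17) = (14.2500,12.7500)
o1: d²=4 ≤ ρ²=45; F_rep = 38·(0,2)/4² = (0.0000,4.7500)
o2: d²=533 > ρ²=45 → inactive
o3: d²=305 > ρ²=45 → inactive
F = F_att + ΣF_rep = (14.2500,17.5000)
Δp = p'−p = (2.8500,3.5000); α = Δx/Fx = (57/20) / (57/4) = 1/5
check: Δy/Fy = (7/2) / (35/2) = 1/5 ✓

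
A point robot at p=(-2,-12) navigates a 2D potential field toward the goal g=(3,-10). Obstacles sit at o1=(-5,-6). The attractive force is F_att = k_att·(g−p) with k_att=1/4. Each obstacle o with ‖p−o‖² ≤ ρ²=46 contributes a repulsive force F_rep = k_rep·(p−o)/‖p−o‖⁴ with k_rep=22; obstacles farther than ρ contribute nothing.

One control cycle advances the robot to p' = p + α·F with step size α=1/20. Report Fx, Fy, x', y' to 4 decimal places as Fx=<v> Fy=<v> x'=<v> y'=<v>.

F_att = 1/4·(g−p) = 1/4·(5,2) = (1.2500,0.5000)
o1: d²=45 ≤ ρ²=46; F_rep = 22·(3,-6)/45² = (0.0326,-0.0652)
F = F_att + ΣF_rep = (1.2826,0.4348)
p' = p + 1/20·F = (-1.9359,-11.9783)

Fx=1.2826 Fy=0.4348 x'=-1.9359 y'=-11.9783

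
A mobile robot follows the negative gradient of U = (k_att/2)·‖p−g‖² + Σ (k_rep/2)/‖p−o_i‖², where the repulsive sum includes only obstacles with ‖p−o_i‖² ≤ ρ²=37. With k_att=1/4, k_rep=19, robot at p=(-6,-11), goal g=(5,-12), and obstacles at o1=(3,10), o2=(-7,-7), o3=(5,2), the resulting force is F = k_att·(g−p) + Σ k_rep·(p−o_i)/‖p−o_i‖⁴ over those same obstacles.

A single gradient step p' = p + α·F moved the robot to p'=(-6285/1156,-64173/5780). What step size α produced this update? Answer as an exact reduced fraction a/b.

F_att = 1/4·(g−p) = 1/4·(11,-1) = (2.7500,-0.2500)
o1: d²=522 > ρ²=37 → inactive
o2: d²=17 ≤ ρ²=37; F_rep = 19·(1,-4)/17² = (0.0657,-0.2630)
o3: d²=290 > ρ²=37 → inactive
F = F_att + ΣF_rep = (2.8157,-0.5130)
Δp = p'−p = (0.5631,-0.1026); α = Δx/Fx = (651/1156) / (3255/1156) = 1/5
check: Δy/Fy = (-593/5780) / (-593/1156) = 1/5 ✓

α = 1/5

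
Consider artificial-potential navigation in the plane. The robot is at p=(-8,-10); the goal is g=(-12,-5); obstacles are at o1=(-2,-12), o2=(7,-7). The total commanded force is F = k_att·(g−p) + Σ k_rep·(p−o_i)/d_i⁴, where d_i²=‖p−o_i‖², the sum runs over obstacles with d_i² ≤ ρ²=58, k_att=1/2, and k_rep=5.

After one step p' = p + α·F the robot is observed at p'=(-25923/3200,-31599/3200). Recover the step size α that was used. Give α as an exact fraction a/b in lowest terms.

α = 1/20

F_att = 1/2·(g−p) = 1/2·(-4,5) = (-2.0000,2.5000)
o1: d²=40 ≤ ρ²=58; F_rep = 5·(-6,2)/40² = (-0.0187,0.0063)
o2: d²=234 > ρ²=58 → inactive
F = F_att + ΣF_rep = (-2.0187,2.5063)
Δp = p'−p = (-0.1009,0.1253); α = Δx/Fx = (-323/3200) / (-323/160) = 1/20
check: Δy/Fy = (401/3200) / (401/160) = 1/20 ✓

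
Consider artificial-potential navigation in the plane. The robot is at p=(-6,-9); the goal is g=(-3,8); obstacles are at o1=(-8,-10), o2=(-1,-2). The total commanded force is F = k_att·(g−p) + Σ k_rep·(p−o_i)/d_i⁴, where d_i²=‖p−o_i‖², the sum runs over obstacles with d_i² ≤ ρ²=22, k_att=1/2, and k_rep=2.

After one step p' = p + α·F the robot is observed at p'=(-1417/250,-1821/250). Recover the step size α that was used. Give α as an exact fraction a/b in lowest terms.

F_att = 1/2·(g−p) = 1/2·(3,17) = (1.5000,8.5000)
o1: d²=5 ≤ ρ²=22; F_rep = 2·(2,1)/5² = (0.1600,0.0800)
o2: d²=74 > ρ²=22 → inactive
F = F_att + ΣF_rep = (1.6600,8.5800)
Δp = p'−p = (0.3320,1.7160); α = Δx/Fx = (83/250) / (83/50) = 1/5
check: Δy/Fy = (429/250) / (429/50) = 1/5 ✓

α = 1/5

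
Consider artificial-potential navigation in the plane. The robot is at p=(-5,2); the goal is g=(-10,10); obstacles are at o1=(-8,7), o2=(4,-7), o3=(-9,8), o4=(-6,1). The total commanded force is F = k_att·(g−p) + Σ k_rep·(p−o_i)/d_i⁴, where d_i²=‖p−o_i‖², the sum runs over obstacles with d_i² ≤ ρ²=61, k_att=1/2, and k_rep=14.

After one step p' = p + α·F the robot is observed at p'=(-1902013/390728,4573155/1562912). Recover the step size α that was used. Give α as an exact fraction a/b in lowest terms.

α = 1/8

F_att = 1/2·(g−p) = 1/2·(-5,8) = (-2.5000,4.0000)
o1: d²=34 ≤ ρ²=61; F_rep = 14·(3,-5)/34² = (0.0363,-0.0606)
o2: d²=162 > ρ²=61 → inactive
o3: d²=52 ≤ ρ²=61; F_rep = 14·(4,-6)/52² = (0.0207,-0.0311)
o4: d²=2 ≤ ρ²=61; F_rep = 14·(1,1)/2² = (3.5000,3.5000)
F = F_att + ΣF_rep = (1.0570,7.4084)
Δp = p'−p = (0.1321,0.9260); α = Δx/Fx = (51627/390728) / (51627/48841) = 1/8
check: Δy/Fy = (1447331/1562912) / (1447331/195364) = 1/8 ✓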